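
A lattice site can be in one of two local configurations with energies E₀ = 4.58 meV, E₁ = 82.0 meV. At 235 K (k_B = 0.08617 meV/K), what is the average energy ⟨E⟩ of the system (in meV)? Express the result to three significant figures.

k_BT = 0.08617 × 235 K = 20.250 meV.
Eᵢ/kT = 0.22617, 4.0494.
Z = Σ e^(−Eᵢ/kT) = e^(−0.22617) + e^(−4.0494) = 0.79758 + 0.017433 = 0.81501.
⟨E⟩ = Σ Eᵢ e^(−Eᵢ/kT) / Z = (4.58·0.79758 + 82.0·0.017433) / 0.81501 = 6.24 meV.

6.24 meV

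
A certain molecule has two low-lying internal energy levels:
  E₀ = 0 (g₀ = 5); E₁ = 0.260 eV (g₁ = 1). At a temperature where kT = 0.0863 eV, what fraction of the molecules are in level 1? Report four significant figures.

Eᵢ/kT = 0, 3.01275.
Z = Σ gᵢe^(−Eᵢ/kT) = 5·e^(−0) + 1·e^(−3.01275) = 5.00000 + 0.0491563 = 5.04916.
P₁ = g₁ e^(−E₁/kT) / Z = 0.0491563/5.04916 = 0.009736.

0.009736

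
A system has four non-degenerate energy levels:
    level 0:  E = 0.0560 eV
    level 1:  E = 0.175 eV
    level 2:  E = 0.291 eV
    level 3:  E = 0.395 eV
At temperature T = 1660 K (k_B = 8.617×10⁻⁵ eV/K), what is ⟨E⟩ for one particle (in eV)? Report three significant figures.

0.131 eV

k_BT = 8.617×10⁻⁵ × 1660 K = 0.14304 eV.
Eᵢ/kT = 0.39150, 1.2234, 2.0344, 2.7615.
Z = Σ e^(−Eᵢ/kT) = e^(−0.39150) + e^(−1.2234) + e^(−2.0344) + e^(−2.7615) = 0.67604 + 0.29423 + 0.13076 + 0.063197 = 1.1642.
⟨E⟩ = Σ Eᵢ e^(−Eᵢ/kT) / Z = (0.0560·0.67604 + 0.175·0.29423 + 0.291·0.13076 + 0.395·0.063197) / 1.1642 = 0.131 eV.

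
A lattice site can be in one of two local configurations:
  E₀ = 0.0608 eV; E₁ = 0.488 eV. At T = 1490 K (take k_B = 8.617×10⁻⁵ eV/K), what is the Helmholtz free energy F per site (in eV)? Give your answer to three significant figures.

k_BT = 8.617×10⁻⁵ × 1490 K = 0.12839 eV.
Eᵢ/kT = 0.47356, 3.8009.
Z = Σ e^(−Eᵢ/kT) = e^(−0.47356) + e^(−3.8009) = 0.62278 + 0.022351 = 0.64513.
F = −kT ln Z = −0.12839 × ln(0.64513) = −0.12839 × -0.43830 = 0.0563 eV.

0.0563 eV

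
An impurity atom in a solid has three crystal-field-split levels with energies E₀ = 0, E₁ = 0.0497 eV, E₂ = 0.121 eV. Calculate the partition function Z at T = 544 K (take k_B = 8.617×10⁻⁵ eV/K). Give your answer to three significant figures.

Z = 1.42

k_BT = 8.617×10⁻⁵ × 544 K = 0.046876 eV.
Eᵢ/kT = 0, 1.0602, 2.5813.
Z = Σ e^(−Eᵢ/kT) = e^(−0) + e^(−1.0602) + e^(−2.5813) = 1.0000 + 0.34639 + 0.075676 = 1.4221.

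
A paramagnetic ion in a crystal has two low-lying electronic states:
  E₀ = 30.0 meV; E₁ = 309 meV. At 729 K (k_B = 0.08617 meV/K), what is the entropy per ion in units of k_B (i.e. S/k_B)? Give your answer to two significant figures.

k_BT = 0.08617 × 729 K = 62.82 meV.
Eᵢ/kT = 0.4776, 4.919.
Z = Σ e^(−Eᵢ/kT) = e^(−0.4776) + e^(−4.919) = 0.6203 + 0.007306 = 0.6276.
⟨E⟩ = Σ EᵢPᵢ = 33.25 meV.
S/k_B = ln Z + ⟨E⟩/kT = ln(0.6276) + 33.25/62.82 = -0.4659 + 0.5293 = 0.063.

0.063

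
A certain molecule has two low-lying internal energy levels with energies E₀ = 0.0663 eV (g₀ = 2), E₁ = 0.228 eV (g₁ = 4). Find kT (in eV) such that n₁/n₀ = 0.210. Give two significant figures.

n₁/n₀ = (g₁/g₀) exp[−(E₁−E₀)/kT] = 0.210.
⇒ (E₁−E₀)/kT = ln((4/2)/0.210) = ln(9.524) = 2.254.
kT = 0.1617 eV / 2.254 = 0.072 eV.

0.072 eV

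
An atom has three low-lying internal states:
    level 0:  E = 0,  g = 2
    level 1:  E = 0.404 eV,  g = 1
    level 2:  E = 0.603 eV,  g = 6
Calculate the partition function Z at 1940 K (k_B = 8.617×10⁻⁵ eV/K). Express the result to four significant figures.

k_BT = 8.617×10⁻⁵ × 1940 K = 0.167170 eV.
Eᵢ/kT = 0, 2.41670, 3.60711.
Z = Σ gᵢe^(−Eᵢ/kT) = 2·e^(−0) + 1·e^(−2.41670) + 6·e^(−3.60711) = 2.00000 + 0.0892155 + 0.162781 = 2.25200.

Z = 2.252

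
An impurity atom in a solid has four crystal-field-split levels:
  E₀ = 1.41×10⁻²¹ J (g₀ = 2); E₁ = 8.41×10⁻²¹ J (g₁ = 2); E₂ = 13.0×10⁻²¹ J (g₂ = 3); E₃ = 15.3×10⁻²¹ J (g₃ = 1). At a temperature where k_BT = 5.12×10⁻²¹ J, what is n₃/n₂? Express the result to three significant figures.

0.213

n₃/n₂ = (g₃/g₂) exp[−(E₃−E₂)/kT] = (1/3) × exp(−(2.3 ×10⁻²¹ J)/(5.12 ×10⁻²¹ J)) = (1/3) × exp(-0.44922) = 0.213.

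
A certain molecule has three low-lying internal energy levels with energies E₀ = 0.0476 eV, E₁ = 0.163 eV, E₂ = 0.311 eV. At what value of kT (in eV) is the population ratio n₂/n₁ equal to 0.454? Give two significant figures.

n₂/n₁ = exp[−(E₂−E₁)/kT] = 0.454.
⇒ (E₂−E₁)/kT = ln(1/0.454) = ln(2.203) = 0.7898.
kT = 0.148 eV / 0.7898 = 0.19 eV.

0.19 eV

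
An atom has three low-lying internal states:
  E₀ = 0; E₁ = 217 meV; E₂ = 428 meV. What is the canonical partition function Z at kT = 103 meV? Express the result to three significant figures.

Eᵢ/kT = 0, 2.1068, 4.1553.
Z = Σ e^(−Eᵢ/kT) = e^(−0) + e^(−2.1068) + e^(−4.1553) = 1.0000 + 0.12163 + 0.015681 = 1.1373.

Z = 1.14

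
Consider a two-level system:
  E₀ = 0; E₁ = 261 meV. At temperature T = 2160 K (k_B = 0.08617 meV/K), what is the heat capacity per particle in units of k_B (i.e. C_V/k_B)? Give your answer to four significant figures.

0.3116

k_BT = 0.08617 × 2160 K = 186.127 meV.
Eᵢ/kT = 0, 1.40227.
Z = Σ e^(−Eᵢ/kT) = e^(−0) + e^(−1.40227) = 1.00000 + 0.246038 = 1.24604.
⟨E⟩ = 51.5360 meV, ⟨E²⟩ = 13450.9 meV².
C_V/k_B = (⟨E²⟩ − ⟨E⟩²)/(kT)² = (13450.9 − 2655.96)/34643.3 = 0.3116.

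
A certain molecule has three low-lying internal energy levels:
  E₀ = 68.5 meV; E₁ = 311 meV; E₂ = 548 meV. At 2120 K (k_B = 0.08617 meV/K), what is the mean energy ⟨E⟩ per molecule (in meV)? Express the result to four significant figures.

142.5 meV

k_BT = 0.08617 × 2120 K = 182.680 meV.
Eᵢ/kT = 0.374973, 1.70243, 2.99978.
Z = Σ e^(−Eᵢ/kT) = e^(−0.374973) + e^(−1.70243) + e^(−2.99978) = 0.687308 + 0.182240 + 0.0497980 = 0.919346.
⟨E⟩ = Σ Eᵢ e^(−Eᵢ/kT) / Z = (68.5·0.687308 + 311·0.182240 + 548·0.0497980) / 0.919346 = 142.5 meV.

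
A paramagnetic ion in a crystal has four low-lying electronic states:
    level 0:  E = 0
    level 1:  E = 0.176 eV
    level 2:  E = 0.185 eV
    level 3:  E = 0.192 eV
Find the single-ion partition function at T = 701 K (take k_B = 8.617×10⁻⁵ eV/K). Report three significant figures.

k_BT = 8.617×10⁻⁵ × 701 K = 0.060405 eV.
Eᵢ/kT = 0, 2.9137, 3.0627, 3.1785.
Z = Σ e^(−Eᵢ/kT) = e^(−0) + e^(−2.9137) + e^(−3.0627) + e^(−3.1785) = 1.0000 + 0.054275 + 0.046761 + 0.041648 = 1.1427.

Z = 1.14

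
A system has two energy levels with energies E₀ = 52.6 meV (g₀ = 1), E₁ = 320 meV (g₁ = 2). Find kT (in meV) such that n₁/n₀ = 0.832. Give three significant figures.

n₁/n₀ = (g₁/g₀) exp[−(E₁−E₀)/kT] = 0.832.
⇒ (E₁−E₀)/kT = ln((2/1)/0.832) = ln(2.4038) = 0.87705.
kT = 267.4 meV / 0.87705 = 305 meV.

305 meV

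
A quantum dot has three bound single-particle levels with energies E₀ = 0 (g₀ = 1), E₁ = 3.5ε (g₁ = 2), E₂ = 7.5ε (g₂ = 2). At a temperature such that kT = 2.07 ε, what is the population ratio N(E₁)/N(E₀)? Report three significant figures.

n₁/n₀ = (g₁/g₀) exp[−(E₁−E₀)/kT] = (2/1) × exp(−(3.5ε)/(2.07ε)) = (2/1) × exp(-1.6908) = 0.369.

0.369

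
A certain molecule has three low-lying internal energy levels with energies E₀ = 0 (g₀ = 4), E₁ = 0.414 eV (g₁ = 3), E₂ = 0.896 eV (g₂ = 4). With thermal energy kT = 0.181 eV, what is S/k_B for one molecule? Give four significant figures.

1.659

Eᵢ/kT = 0, 2.28729, 4.95028.
Z = Σ gᵢe^(−Eᵢ/kT) = 4·e^(−0) + 3·e^(−2.28729) + 4·e^(−4.95028) = 4.00000 + 0.304624 + 0.0283257 = 4.33295.
⟨E⟩ = Σ EᵢPᵢ = 0.0349633 eV.
S/k_B = ln Z + ⟨E⟩/kT = ln(4.33295) + 0.0349633/0.181 = 1.46625 + 0.193167 = 1.659.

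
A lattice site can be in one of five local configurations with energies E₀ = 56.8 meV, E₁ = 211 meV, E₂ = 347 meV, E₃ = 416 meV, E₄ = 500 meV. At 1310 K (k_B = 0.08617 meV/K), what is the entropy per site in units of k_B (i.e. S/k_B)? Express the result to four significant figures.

k_BT = 0.08617 × 1310 K = 112.883 meV.
Eᵢ/kT = 0.503176, 1.86919, 3.07398, 3.68523, 4.42936.
Z = Σ e^(−Eᵢ/kT) = e^(−0.503176) + e^(−1.86919) + e^(−3.07398) + e^(−3.68523) + e^(−4.42936) = 0.604607 + 0.154249 + 0.0462368 + 0.0250914 + 0.0119221 = 0.842106.
⟨E⟩ = Σ EᵢPᵢ = 117.956 meV.
S/k_B = ln Z + ⟨E⟩/kT = ln(0.842106) + 117.956/112.883 = -0.171849 + 1.04494 = 0.8731.

0.8731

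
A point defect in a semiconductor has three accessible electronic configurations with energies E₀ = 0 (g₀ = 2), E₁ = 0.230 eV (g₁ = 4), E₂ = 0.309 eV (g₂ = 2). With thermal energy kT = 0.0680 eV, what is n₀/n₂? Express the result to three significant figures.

94.1

n₀/n₂ = (g₀/g₂) exp[−(E₀−E₂)/kT] = (2/2) × exp(−(-0.309 eV)/(0.0680 eV)) = (2/2) × exp(4.5441) = 94.1.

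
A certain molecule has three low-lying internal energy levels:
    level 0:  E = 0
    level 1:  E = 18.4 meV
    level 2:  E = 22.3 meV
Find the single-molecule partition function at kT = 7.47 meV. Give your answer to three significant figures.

Z = 1.14

Eᵢ/kT = 0, 2.4632, 2.9853.
Z = Σ e^(−Eᵢ/kT) = e^(−0) + e^(−2.4632) + e^(−2.9853) = 1.0000 + 0.085162 + 0.050524 = 1.1357.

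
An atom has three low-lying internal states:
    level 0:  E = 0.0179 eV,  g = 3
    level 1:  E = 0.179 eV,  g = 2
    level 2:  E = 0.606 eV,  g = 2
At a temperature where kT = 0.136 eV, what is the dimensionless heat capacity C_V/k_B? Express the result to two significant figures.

Eᵢ/kT = 0.1316, 1.316, 4.456.
Z = Σ gᵢe^(−Eᵢ/kT) = 3·e^(−0.1316) + 2·e^(−1.316) + 2·e^(−4.456) = 2.630 + 0.5364 + 0.02322 = 3.190.
⟨E⟩ = 0.04927 eV, ⟨E²⟩ = 0.008325 eV².
C_V/k_B = (⟨E²⟩ − ⟨E⟩²)/(kT)² = (0.008325 − 0.002428)/0.01850 = 0.32.

0.32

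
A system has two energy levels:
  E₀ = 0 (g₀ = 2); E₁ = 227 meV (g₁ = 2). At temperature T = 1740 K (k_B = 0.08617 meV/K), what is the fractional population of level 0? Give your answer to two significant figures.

0.82

k_BT = 0.08617 × 1740 K = 149.9 meV.
Eᵢ/kT = 0, 1.514.
Z = Σ gᵢe^(−Eᵢ/kT) = 2·e^(−0) + 2·e^(−1.514) = 2.000 + 0.4401 = 2.440.
P₀ = g₀ e^(−E₀/kT) / Z = 2.000/2.440 = 0.82.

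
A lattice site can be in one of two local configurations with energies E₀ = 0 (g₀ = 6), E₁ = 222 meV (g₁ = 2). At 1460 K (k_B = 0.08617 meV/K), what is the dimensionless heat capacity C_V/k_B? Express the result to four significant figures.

0.1591

k_BT = 0.08617 × 1460 K = 125.808 meV.
Eᵢ/kT = 0, 1.76459.
Z = Σ gᵢe^(−Eᵢ/kT) = 6·e^(−0) + 2·e^(−1.76459) = 6.00000 + 0.342514 = 6.34251.
⟨E⟩ = 11.9886 meV, ⟨E²⟩ = 2661.48 meV².
C_V/k_B = (⟨E²⟩ − ⟨E⟩²)/(kT)² = (2661.48 − 143.727)/15827.7 = 0.1591.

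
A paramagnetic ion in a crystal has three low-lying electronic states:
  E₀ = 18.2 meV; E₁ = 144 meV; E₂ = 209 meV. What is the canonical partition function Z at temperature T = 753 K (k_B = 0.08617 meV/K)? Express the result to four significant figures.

Z = 0.9040

k_BT = 0.08617 × 753 K = 64.8860 meV.
Eᵢ/kT = 0.280492, 2.21928, 3.22103.
Z = Σ e^(−Eᵢ/kT) = e^(−0.280492) + e^(−2.21928) + e^(−3.22103) = 0.755412 + 0.108687 + 0.0399139 = 0.904013.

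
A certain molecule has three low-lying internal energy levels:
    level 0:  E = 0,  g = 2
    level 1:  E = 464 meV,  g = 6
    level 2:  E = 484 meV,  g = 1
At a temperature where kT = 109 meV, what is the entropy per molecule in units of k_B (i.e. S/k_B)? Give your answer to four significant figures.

Eᵢ/kT = 0, 4.25688, 4.44037.
Z = Σ gᵢe^(−Eᵢ/kT) = 2·e^(−0) + 6·e^(−4.25688) + 1·e^(−4.44037) = 2.00000 + 0.0849986 + 0.0117916 = 2.09679.
⟨E⟩ = Σ EᵢPᵢ = 21.5312 meV.
S/k_B = ln Z + ⟨E⟩/kT = ln(2.09679) + 21.5312/109 = 0.740408 + 0.197534 = 0.9379.

0.9379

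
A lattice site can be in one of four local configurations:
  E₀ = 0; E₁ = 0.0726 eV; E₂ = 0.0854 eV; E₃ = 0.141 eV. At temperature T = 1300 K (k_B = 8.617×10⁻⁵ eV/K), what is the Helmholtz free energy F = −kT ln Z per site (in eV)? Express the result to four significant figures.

-0.09201 eV

k_BT = 8.617×10⁻⁵ × 1300 K = 0.112021 eV.
Eᵢ/kT = 0, 0.648093, 0.762357, 1.25869.
Z = Σ e^(−Eᵢ/kT) = e^(−0) + e^(−0.648093) + e^(−0.762357) + e^(−1.25869) = 1.00000 + 0.523042 + 0.466565 + 0.284026 = 2.27363.
F = −kT ln Z = −0.112021 × ln(2.27363) = −0.112021 × 0.821378 = -0.09201 eV.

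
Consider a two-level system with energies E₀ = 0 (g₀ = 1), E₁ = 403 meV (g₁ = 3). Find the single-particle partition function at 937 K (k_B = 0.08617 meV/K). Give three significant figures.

k_BT = 0.08617 × 937 K = 80.741 meV.
Eᵢ/kT = 0, 4.9913.
Z = Σ gᵢe^(−Eᵢ/kT) = 1·e^(−0) + 3·e^(−4.9913) = 1.0000 + 0.020390 = 1.0204.

Z = 1.02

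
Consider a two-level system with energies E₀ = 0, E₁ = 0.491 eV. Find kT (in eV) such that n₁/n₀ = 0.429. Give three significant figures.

0.580 eV

n₁/n₀ = exp[−(E₁−E₀)/kT] = 0.429.
⇒ (E₁−E₀)/kT = ln(1/0.429) = ln(2.3310) = 0.84630.
kT = 0.491 eV / 0.84630 = 0.580 eV.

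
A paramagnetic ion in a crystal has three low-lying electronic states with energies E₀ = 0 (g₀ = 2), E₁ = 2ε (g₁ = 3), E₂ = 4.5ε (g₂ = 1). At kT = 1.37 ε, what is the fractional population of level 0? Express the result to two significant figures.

0.73

Eᵢ/kT = 0, 1.460, 3.285.
Z = Σ gᵢe^(−Eᵢ/kT) = 2·e^(−0) + 3·e^(−1.460) + 1·e^(−3.285) = 2.000 + 0.6967 + 0.03744 = 2.734.
P₀ = g₀ e^(−E₀/kT) / Z = 2.000/2.734 = 0.73.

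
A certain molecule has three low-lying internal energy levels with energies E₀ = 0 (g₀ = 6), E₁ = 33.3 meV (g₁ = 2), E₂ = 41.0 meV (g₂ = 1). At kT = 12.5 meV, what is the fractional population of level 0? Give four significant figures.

Eᵢ/kT = 0, 2.66400, 3.28000.
Z = Σ gᵢe^(−Eᵢ/kT) = 6·e^(−0) + 2·e^(−2.66400) + 1·e^(−3.28000) = 6.00000 + 0.139338 + 0.0376283 = 6.17697.
P₀ = g₀ e^(−E₀/kT) / Z = 6.00000/6.17697 = 0.9714.

0.9714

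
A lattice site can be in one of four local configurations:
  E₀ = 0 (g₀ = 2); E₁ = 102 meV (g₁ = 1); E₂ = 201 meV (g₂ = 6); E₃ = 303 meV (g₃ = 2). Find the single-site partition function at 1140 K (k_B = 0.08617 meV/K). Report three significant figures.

k_BT = 0.08617 × 1140 K = 98.234 meV.
Eᵢ/kT = 0, 1.0383, 2.0461, 3.0845.
Z = Σ gᵢe^(−Eᵢ/kT) = 2·e^(−0) + 1·e^(−1.0383) + 6·e^(−2.0461) + 2·e^(−3.0845) = 2.0000 + 0.35406 + 0.77543 + 0.091506 = 3.2210.

Z = 3.22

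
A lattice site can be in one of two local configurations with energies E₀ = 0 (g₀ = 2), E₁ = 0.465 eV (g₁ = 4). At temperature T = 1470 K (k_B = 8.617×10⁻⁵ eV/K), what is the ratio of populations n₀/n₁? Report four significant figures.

k_BT = 8.617×10⁻⁵ × 1470 K = 0.126670 eV.
n₀/n₁ = (g₀/g₁) exp[−(E₀−E₁)/kT] = (2/4) × exp(−(-0.465 eV)/(0.126670 eV)) = (2/4) × exp(3.67096) = 19.64.

19.64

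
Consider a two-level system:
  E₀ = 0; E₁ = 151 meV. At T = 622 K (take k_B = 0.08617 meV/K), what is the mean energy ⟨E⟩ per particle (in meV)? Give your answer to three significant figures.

8.52 meV

k_BT = 0.08617 × 622 K = 53.598 meV.
Eᵢ/kT = 0, 2.8173.
Z = Σ e^(−Eᵢ/kT) = e^(−0) + e^(−2.8173) = 1.0000 + 0.059767 = 1.0598.
⟨E⟩ = Σ Eᵢ e^(−Eᵢ/kT) / Z = (0·1.0000 + 151·0.059767) / 1.0598 = 8.52 meV.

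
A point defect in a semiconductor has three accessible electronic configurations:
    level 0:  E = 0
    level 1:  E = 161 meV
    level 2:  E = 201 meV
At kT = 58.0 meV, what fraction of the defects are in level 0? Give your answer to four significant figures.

0.9145

Eᵢ/kT = 0, 2.77586, 3.46552.
Z = Σ e^(−Eᵢ/kT) = e^(−0) + e^(−2.77586) + e^(−3.46552) = 1.00000 + 0.0622959 + 0.0312567 = 1.09355.
P₀ = e^(−E₀/kT) / Z = 1.00000/1.09355 = 0.9145.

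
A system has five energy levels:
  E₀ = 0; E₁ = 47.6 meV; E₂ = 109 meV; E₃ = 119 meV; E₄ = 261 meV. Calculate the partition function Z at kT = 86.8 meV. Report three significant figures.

Eᵢ/kT = 0, 0.54839, 1.2558, 1.3710, 3.0069.
Z = Σ e^(−Eᵢ/kT) = e^(−0) + e^(−0.54839) + e^(−1.2558) + e^(−1.3710) + e^(−3.0069) = 1.0000 + 0.57788 + 0.28485 + 0.25385 + 0.049445 = 2.1660.

Z = 2.17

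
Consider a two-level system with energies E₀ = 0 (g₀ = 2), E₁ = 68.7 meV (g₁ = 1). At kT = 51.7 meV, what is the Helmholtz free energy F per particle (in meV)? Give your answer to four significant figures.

Eᵢ/kT = 0, 1.32882.
Z = Σ gᵢe^(−Eᵢ/kT) = 2·e^(−0) + 1·e^(−1.32882) = 2.00000 + 0.264790 = 2.26479.
F = −kT ln Z = −51.7 × ln(2.26479) = −51.7 × 0.817482 = -42.26 meV.

-42.26 meV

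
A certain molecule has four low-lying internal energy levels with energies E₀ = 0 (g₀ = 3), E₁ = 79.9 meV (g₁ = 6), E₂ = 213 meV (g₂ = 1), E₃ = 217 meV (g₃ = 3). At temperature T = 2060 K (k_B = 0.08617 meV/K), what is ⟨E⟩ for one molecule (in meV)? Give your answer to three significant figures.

70.1 meV

k_BT = 0.08617 × 2060 K = 177.51 meV.
Eᵢ/kT = 0, 0.45012, 1.1999, 1.2225.
Z = Σ gᵢe^(−Eᵢ/kT) = 3·e^(−0) + 6·e^(−0.45012) + 1·e^(−1.1999) + 3·e^(−1.2225) = 3.0000 + 3.8253 + 0.30122 + 0.88348 = 8.0100.
⟨E⟩ = Σ Eᵢ gᵢe^(−Eᵢ/kT) / Z = (0·3.0000 + 79.9·3.8253 + 213·0.30122 + 217·0.88348) / 8.0100 = 70.1 meV.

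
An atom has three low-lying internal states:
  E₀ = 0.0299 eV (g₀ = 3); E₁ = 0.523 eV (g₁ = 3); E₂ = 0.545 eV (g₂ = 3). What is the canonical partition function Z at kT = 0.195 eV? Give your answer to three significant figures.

Eᵢ/kT = 0.15333, 2.6821, 2.7949.
Z = Σ gᵢe^(−Eᵢ/kT) = 3·e^(−0.15333) + 3·e^(−2.6821) + 3·e^(−2.7949) = 2.5735 + 0.20526 + 0.18336 = 2.9621.

Z = 2.96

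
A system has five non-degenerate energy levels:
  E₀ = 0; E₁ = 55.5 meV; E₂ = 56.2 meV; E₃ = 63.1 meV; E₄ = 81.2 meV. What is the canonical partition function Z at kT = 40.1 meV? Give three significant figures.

Eᵢ/kT = 0, 1.3840, 1.4015, 1.5736, 2.0249.
Z = Σ e^(−Eᵢ/kT) = e^(−0) + e^(−1.3840) + e^(−1.4015) + e^(−1.5736) + e^(−2.0249) = 1.0000 + 0.25057 + 0.24623 + 0.20730 + 0.13201 = 1.8361.

Z = 1.84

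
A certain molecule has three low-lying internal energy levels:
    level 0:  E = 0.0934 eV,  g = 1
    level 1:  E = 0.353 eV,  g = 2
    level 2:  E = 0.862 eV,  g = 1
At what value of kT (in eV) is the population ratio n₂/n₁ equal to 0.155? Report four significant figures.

0.4346 eV

n₂/n₁ = (g₂/g₁) exp[−(E₂−E₁)/kT] = 0.155.
⇒ (E₂−E₁)/kT = ln((1/2)/0.155) = ln(3.22581) = 1.17118.
kT = 0.509 eV / 1.17118 = 0.4346 eV.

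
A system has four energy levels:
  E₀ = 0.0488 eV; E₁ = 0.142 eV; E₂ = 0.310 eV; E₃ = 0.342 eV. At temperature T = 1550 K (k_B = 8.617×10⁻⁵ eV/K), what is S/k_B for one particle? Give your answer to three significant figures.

k_BT = 8.617×10⁻⁵ × 1550 K = 0.13356 eV.
Eᵢ/kT = 0.36538, 1.0632, 2.3211, 2.5606.
Z = Σ e^(−Eᵢ/kT) = e^(−0.36538) + e^(−1.0632) + e^(−2.3211) + e^(−2.5606) = 0.69393 + 0.34535 + 0.098166 + 0.077258 = 1.2147.
⟨E⟩ = Σ EᵢPᵢ = 0.11505 eV.
S/k_B = ln Z + ⟨E⟩/kT = ln(1.2147) + 0.11505/0.13356 = 0.19450 + 0.86141 = 1.06.

1.06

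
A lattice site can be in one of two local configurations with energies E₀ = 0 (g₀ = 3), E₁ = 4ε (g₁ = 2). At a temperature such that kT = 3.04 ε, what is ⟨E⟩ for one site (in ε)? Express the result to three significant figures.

Eᵢ/kT = 0, 1.3158.
Z = Σ gᵢe^(−Eᵢ/kT) = 3·e^(−0) + 2·e^(−1.3158) = 3.0000 + 0.53652 = 3.5365.
⟨E⟩ = Σ Eᵢ gᵢe^(−Eᵢ/kT) / Z = (0·3.0000 + 4·0.53652) / 3.5365 = 0.607 ε.

0.607 ε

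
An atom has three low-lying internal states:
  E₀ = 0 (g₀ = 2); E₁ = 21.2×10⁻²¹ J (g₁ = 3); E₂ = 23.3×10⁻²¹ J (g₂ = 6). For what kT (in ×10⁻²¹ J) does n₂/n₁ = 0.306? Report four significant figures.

n₂/n₁ = (g₂/g₁) exp[−(E₂−E₁)/kT] = 0.306.
⇒ (E₂−E₁)/kT = ln((6/3)/0.306) = ln(6.53595) = 1.87732.
kT = 2.1 ×10⁻²¹ J / 1.87732 = 1.119 ×10⁻²¹ J.

1.119 ×10⁻²¹ J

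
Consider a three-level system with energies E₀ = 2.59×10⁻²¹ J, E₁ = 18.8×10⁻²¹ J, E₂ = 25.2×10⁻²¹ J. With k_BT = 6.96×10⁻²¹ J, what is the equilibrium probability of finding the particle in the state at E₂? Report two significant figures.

0.034

Eᵢ/kT = 0.3721, 2.701, 3.621.
Z = Σ e^(−Eᵢ/kT) = e^(−0.3721) + e^(−2.701) + e^(−3.621) = 0.6893 + 0.06714 + 0.02676 = 0.7832.
P₂ = e^(−E₂/kT) / Z = 0.02676/0.7832 = 0.034.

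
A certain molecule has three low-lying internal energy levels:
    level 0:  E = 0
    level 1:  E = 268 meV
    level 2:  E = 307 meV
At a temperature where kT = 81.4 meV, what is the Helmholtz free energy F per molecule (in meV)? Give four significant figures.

Eᵢ/kT = 0, 3.29238, 3.77150.
Z = Σ e^(−Eᵢ/kT) = e^(−0) + e^(−3.29238) + e^(−3.77150) = 1.00000 + 0.0371653 + 0.0230175 = 1.06018.
F = −kT ln Z = −81.4 × ln(1.06018) = −81.4 × 0.0584387 = -4.757 meV.

-4.757 meV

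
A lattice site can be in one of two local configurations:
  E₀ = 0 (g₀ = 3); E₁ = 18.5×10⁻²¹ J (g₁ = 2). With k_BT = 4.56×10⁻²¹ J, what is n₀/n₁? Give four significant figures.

n₀/n₁ = (g₀/g₁) exp[−(E₀−E₁)/kT] = (3/2) × exp(−(-18.5 ×10⁻²¹ J)/(4.56 ×10⁻²¹ J)) = (3/2) × exp(4.05702) = 86.70.

86.70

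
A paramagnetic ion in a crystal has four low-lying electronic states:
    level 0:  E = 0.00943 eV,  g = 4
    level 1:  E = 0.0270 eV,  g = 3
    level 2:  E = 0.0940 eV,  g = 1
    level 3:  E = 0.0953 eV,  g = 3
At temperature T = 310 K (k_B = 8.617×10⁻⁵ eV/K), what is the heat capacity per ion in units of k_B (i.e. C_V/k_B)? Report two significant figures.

k_BT = 8.617×10⁻⁵ × 310 K = 0.02671 eV.
Eᵢ/kT = 0.3531, 1.011, 3.519, 3.568.
Z = Σ gᵢe^(−Eᵢ/kT) = 4·e^(−0.3531) + 3·e^(−1.011) + 1·e^(−3.519) + 3·e^(−3.568) = 2.810 + 1.092 + 0.02963 + 0.08464 = 4.016.
⟨E⟩ = 0.01664 eV, ⟨E²⟩ = 0.0005170 eV².
C_V/k_B = (⟨E²⟩ − ⟨E⟩²)/(kT)² = (0.0005170 − 0.0002769)/0.0007134 = 0.34.

0.34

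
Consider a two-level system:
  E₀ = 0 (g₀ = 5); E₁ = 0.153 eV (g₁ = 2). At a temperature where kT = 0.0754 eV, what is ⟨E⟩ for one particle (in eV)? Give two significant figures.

Eᵢ/kT = 0, 2.029.
Z = Σ gᵢe^(−Eᵢ/kT) = 5·e^(−0) + 2·e^(−2.029) = 5.000 + 0.2629 = 5.263.
⟨E⟩ = Σ Eᵢ gᵢe^(−Eᵢ/kT) / Z = (0·5.000 + 0.153·0.2629) / 5.263 = 0.0076 eV.

0.0076 eV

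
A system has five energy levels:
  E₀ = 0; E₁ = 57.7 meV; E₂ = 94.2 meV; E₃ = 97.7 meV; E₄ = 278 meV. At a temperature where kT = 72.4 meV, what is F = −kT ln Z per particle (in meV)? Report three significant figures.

-50.3 meV

Eᵢ/kT = 0, 0.79696, 1.3011, 1.3494, 3.8398.
Z = Σ e^(−Eᵢ/kT) = e^(−0) + e^(−0.79696) + e^(−1.3011) + e^(−1.3494) + e^(−3.8398) = 1.0000 + 0.45070 + 0.27223 + 0.25940 + 0.021498 = 2.0038.
F = −kT ln Z = −72.4 × ln(2.0038) = −72.4 × 0.69505 = -50.3 meV.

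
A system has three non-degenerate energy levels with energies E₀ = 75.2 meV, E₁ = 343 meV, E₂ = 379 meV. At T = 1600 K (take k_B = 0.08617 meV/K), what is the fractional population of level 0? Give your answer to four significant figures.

k_BT = 0.08617 × 1600 K = 137.872 meV.
Eᵢ/kT = 0.545433, 2.48781, 2.74893.
Z = Σ e^(−Eᵢ/kT) = e^(−0.545433) + e^(−2.48781) + e^(−2.74893) = 0.579591 + 0.0830917 + 0.0639963 = 0.726679.
P₀ = e^(−E₀/kT) / Z = 0.579591/0.726679 = 0.7976.

0.7976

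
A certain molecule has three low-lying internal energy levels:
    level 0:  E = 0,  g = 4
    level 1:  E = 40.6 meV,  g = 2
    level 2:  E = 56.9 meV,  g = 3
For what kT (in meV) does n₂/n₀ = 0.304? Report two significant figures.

n₂/n₀ = (g₂/g₀) exp[−(E₂−E₀)/kT] = 0.304.
⇒ (E₂−E₀)/kT = ln((3/4)/0.304) = ln(2.467) = 0.9030.
kT = 56.9 meV / 0.9030 = 63 meV.

63 meV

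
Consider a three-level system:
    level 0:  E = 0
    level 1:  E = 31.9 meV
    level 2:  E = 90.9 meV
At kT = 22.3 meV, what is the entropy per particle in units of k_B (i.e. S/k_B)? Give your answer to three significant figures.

0.556

Eᵢ/kT = 0, 1.4305, 4.0762.
Z = Σ e^(−Eᵢ/kT) = e^(−0) + e^(−1.4305) + e^(−4.0762) = 1.0000 + 0.23919 + 0.016972 = 1.2562.
⟨E⟩ = Σ EᵢPᵢ = 7.3021 meV.
S/k_B = ln Z + ⟨E⟩/kT = ln(1.2562) + 7.3021/22.3 = 0.22809 + 0.32745 = 0.556.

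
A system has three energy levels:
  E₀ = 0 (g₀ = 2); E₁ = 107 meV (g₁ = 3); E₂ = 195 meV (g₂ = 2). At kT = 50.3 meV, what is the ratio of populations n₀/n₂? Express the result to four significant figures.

n₀/n₂ = (g₀/g₂) exp[−(E₀−E₂)/kT] = (2/2) × exp(−(-195 meV)/(50.3 meV)) = (2/2) × exp(3.87674) = 48.27.

48.27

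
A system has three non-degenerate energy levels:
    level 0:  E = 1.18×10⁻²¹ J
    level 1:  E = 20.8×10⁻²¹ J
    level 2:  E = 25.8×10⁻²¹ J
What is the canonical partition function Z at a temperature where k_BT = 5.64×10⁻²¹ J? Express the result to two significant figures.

Z = 0.85

Eᵢ/kT = 0.2092, 3.688, 4.574.
Z = Σ e^(−Eᵢ/kT) = e^(−0.2092) + e^(−3.688) + e^(−4.574) = 0.8112 + 0.02502 + 0.01032 = 0.8465.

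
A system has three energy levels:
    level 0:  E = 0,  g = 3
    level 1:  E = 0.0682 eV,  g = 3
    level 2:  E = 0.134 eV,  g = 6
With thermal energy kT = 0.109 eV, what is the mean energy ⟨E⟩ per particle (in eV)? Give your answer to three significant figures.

Eᵢ/kT = 0, 0.62569, 1.2294.
Z = Σ gᵢe^(−Eᵢ/kT) = 3·e^(−0) + 3·e^(−0.62569) + 6·e^(−1.2294) = 3.0000 + 1.6047 + 1.7548 = 6.3595.
⟨E⟩ = Σ Eᵢ gᵢe^(−Eᵢ/kT) / Z = (0·3.0000 + 0.0682·1.6047 + 0.134·1.7548) / 6.3595 = 0.0542 eV.

0.0542 eV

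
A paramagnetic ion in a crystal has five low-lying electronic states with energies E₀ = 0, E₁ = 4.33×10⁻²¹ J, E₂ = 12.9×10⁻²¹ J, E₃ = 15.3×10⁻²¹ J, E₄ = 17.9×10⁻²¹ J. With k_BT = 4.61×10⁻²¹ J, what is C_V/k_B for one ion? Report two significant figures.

0.78

Eᵢ/kT = 0, 0.9393, 2.798, 3.319, 3.883.
Z = Σ e^(−Eᵢ/kT) = e^(−0) + e^(−0.9393) + e^(−2.798) + e^(−3.319) + e^(−3.883) = 1.000 + 0.3909 + 0.06093 + 0.03619 + 0.02059 = 1.509.
⟨E⟩ = 2.254, ⟨E²⟩ = 21.56.
C_V/k_B = (⟨E²⟩ − ⟨E⟩²)/(kT)² = (21.56 − 5.081)/21.25 = 0.78.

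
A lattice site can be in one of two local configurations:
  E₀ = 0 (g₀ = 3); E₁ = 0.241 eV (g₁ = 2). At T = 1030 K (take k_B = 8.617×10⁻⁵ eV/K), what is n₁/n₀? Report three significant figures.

k_BT = 8.617×10⁻⁵ × 1030 K = 0.088755 eV.
n₁/n₀ = (g₁/g₀) exp[−(E₁−E₀)/kT] = (2/3) × exp(−(0.241 eV)/(0.088755 eV)) = (2/3) × exp(-2.7153) = 0.0441.

0.0441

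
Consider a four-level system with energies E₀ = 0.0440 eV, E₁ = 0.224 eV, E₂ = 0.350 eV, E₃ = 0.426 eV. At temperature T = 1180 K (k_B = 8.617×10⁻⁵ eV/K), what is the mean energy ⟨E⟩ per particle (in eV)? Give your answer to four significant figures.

0.08798 eV

k_BT = 8.617×10⁻⁵ × 1180 K = 0.101681 eV.
Eᵢ/kT = 0.432726, 2.20297, 3.44214, 4.18957.
Z = Σ e^(−Eᵢ/kT) = e^(−0.432726) + e^(−2.20297) + e^(−3.44214) + e^(−4.18957) = 0.648738 + 0.110475 + 0.0319961 + 0.0151528 = 0.806362.
⟨E⟩ = Σ Eᵢ e^(−Eᵢ/kT) / Z = (0.0440·0.648738 + 0.224·0.110475 + 0.350·0.0319961 + 0.426·0.0151528) / 0.806362 = 0.08798 eV.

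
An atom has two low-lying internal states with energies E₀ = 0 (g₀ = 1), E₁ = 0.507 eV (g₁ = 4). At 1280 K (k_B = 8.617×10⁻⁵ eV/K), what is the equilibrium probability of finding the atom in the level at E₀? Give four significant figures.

k_BT = 8.617×10⁻⁵ × 1280 K = 0.110298 eV.
Eᵢ/kT = 0, 4.59664.
Z = Σ gᵢe^(−Eᵢ/kT) = 1·e^(−0) + 4·e^(−4.59664) = 1.00000 + 0.0403427 = 1.04034.
P₀ = g₀ e^(−E₀/kT) / Z = 1.00000/1.04034 = 0.9612.

0.9612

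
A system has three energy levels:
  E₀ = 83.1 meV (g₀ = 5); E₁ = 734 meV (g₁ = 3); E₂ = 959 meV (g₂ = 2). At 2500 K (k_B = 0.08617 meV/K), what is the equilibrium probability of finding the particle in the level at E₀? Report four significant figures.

0.9652

k_BT = 0.08617 × 2500 K = 215.425 meV.
Eᵢ/kT = 0.385749, 3.40722, 4.45167.
Z = Σ gᵢe^(−Eᵢ/kT) = 5·e^(−0.385749) + 3·e^(−3.40722) + 2·e^(−4.45167) = 3.39971 + 0.0993995 + 0.0233182 = 3.52243.
P₀ = g₀ e^(−E₀/kT) / Z = 3.39971/3.52243 = 0.9652.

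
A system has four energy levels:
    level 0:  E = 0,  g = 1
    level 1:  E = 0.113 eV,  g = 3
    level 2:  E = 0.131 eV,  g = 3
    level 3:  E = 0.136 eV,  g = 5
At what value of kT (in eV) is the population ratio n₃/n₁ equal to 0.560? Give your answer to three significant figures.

0.0211 eV

n₃/n₁ = (g₃/g₁) exp[−(E₃−E₁)/kT] = 0.560.
⇒ (E₃−E₁)/kT = ln((5/3)/0.560) = ln(2.9762) = 1.0906.
kT = 0.023 eV / 1.0906 = 0.0211 eV.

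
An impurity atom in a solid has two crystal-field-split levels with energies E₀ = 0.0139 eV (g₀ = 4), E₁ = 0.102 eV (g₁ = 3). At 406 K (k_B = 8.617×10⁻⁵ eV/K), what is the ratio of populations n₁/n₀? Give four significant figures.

0.06045

k_BT = 8.617×10⁻⁵ × 406 K = 0.0349850 eV.
n₁/n₀ = (g₁/g₀) exp[−(E₁−E₀)/kT] = (3/4) × exp(−(0.0881 eV)/(0.0349850 eV)) = (3/4) × exp(-2.51822) = 0.06045.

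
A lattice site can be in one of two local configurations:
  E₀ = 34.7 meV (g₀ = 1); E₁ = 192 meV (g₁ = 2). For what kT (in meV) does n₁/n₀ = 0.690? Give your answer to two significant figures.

150 meV

n₁/n₀ = (g₁/g₀) exp[−(E₁−E₀)/kT] = 0.690.
⇒ (E₁−E₀)/kT = ln((2/1)/0.690) = ln(2.899) = 1.064.
kT = 157.3 meV / 1.064 = 150 meV.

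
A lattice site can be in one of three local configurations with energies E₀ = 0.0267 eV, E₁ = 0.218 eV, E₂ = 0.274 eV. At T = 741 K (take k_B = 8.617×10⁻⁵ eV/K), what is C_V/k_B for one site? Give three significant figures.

0.664

k_BT = 8.617×10⁻⁵ × 741 K = 0.063852 eV.
Eᵢ/kT = 0.41815, 3.4141, 4.2912.
Z = Σ e^(−Eᵢ/kT) = e^(−0.41815) + e^(−3.4141) + e^(−4.2912) = 0.65826 + 0.032906 + 0.013688 = 0.70485.
⟨E⟩ = 0.040434 eV, ⟨E²⟩ = 0.0043424 eV².
C_V/k_B = (⟨E²⟩ − ⟨E⟩²)/(kT)² = (0.0043424 − 0.0016349)/0.0040771 = 0.664.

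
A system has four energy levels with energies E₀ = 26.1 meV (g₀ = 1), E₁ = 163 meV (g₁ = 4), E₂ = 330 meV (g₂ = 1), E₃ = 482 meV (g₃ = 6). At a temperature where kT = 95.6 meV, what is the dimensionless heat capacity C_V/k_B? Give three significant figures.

Eᵢ/kT = 0.27301, 1.7050, 3.4519, 5.0418.
Z = Σ gᵢe^(−Eᵢ/kT) = 1·e^(−0.27301) + 4·e^(−1.7050) + 1·e^(−3.4519) + 6·e^(−5.0418) = 0.76109 + 0.72709 + 0.031685 + 0.038773 = 1.5586.
⟨E⟩ = 107.48 meV, ⟨E²⟩ = 20720 meV².
C_V/k_B = (⟨E²⟩ − ⟨E⟩²)/(kT)² = (20720 − 11552)/9139.4 = 1.00.

1.00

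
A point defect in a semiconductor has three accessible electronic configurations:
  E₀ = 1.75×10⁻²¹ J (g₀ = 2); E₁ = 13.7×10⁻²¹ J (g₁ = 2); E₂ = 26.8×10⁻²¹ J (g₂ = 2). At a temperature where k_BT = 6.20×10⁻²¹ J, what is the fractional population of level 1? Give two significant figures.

0.13

Eᵢ/kT = 0.2823, 2.210, 4.323.
Z = Σ gᵢe^(−Eᵢ/kT) = 2·e^(−0.2823) + 2·e^(−2.210) + 2·e^(−4.323) = 1.508 + 0.2194 + 0.02652 = 1.754.
P₁ = g₁ e^(−E₁/kT) / Z = 0.2194/1.754 = 0.13.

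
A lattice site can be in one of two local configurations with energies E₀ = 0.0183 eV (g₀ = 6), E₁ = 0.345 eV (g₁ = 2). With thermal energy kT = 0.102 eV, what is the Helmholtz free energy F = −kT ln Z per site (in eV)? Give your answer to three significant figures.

Eᵢ/kT = 0.17941, 3.3824.
Z = Σ gᵢe^(−Eᵢ/kT) = 6·e^(−0.17941) + 2·e^(−3.3824) = 5.0146 + 0.067932 = 5.0825.
F = −kT ln Z = −0.102 × ln(5.0825) = −0.102 × 1.6258 = -0.166 eV.

-0.166 eV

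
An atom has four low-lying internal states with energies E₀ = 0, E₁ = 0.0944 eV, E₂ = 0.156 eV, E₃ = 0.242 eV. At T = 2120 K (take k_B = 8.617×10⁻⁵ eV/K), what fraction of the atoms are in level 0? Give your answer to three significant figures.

0.437

k_BT = 8.617×10⁻⁵ × 2120 K = 0.18268 eV.
Eᵢ/kT = 0, 0.51675, 0.85395, 1.3247.
Z = Σ e^(−Eᵢ/kT) = e^(−0) + e^(−0.51675) + e^(−0.85395) + e^(−1.3247) = 1.0000 + 0.59646 + 0.42573 + 0.26588 = 2.2881.
P₀ = e^(−E₀/kT) / Z = 1.0000/2.2881 = 0.437.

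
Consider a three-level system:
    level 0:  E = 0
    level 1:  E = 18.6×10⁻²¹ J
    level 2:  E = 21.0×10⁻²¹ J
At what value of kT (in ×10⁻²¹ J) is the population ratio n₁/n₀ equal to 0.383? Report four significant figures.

19.38 ×10⁻²¹ J

n₁/n₀ = exp[−(E₁−E₀)/kT] = 0.383.
⇒ (E₁−E₀)/kT = ln(1/0.383) = ln(2.61097) = 0.959722.
kT = 18.6 ×10⁻²¹ J / 0.959722 = 19.38 ×10⁻²¹ J.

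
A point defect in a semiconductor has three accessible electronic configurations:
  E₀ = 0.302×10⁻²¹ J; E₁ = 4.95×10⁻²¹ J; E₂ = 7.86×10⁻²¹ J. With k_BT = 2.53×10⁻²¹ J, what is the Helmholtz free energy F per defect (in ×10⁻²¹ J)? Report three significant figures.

-0.180 ×10⁻²¹ J

Eᵢ/kT = 0.11937, 1.9565, 3.1067.
Z = Σ e^(−Eᵢ/kT) = e^(−0.11937) + e^(−1.9565) + e^(−3.1067) = 0.88748 + 0.14135 + 0.044748 = 1.0736.
F = −kT ln Z = −2.53 × ln(1.0736) = −2.53 × 0.071017 = -0.180 ×10⁻²¹ J.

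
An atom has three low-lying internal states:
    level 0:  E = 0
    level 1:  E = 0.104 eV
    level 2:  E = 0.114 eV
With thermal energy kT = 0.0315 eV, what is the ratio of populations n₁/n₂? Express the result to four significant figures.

1.374

n₁/n₂ = exp[−(E₁−E₂)/kT] = exp(−(-0.010 eV)/(0.0315 eV)) = exp(0.317460) = 1.374.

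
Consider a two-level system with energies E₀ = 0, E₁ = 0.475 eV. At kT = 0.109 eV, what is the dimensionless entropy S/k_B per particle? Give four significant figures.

Eᵢ/kT = 0, 4.35780.
Z = Σ e^(−Eᵢ/kT) = e^(−0) + e^(−4.35780) = 1.00000 + 0.0128065 = 1.01281.
⟨E⟩ = Σ EᵢPᵢ = 0.00600615 eV.
S/k_B = ln Z + ⟨E⟩/kT = ln(1.01281) + 0.00600615/0.109 = 0.0127286 + 0.0551023 = 0.06783.

0.06783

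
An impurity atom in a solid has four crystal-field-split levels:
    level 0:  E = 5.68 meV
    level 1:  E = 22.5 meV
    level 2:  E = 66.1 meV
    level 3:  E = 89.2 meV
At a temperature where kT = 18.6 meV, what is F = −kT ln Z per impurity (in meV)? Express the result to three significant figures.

Eᵢ/kT = 0.30538, 1.2097, 3.5538, 4.7957.
Z = Σ e^(−Eᵢ/kT) = e^(−0.30538) + e^(−1.2097) + e^(−3.5538) + e^(−4.7957) = 0.73684 + 0.29829 + 0.028616 + 0.0082652 = 1.0720.
F = −kT ln Z = −18.6 × ln(1.0720) = −18.6 × 0.069526 = -1.29 meV.

-1.29 meV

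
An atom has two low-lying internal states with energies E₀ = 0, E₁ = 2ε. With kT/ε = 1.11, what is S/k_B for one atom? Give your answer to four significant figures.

0.4079

Eᵢ/kT = 0, 1.80180.
Z = Σ e^(−Eᵢ/kT) = e^(−0) + e^(−1.80180) = 1.00000 + 0.165002 = 1.16500.
⟨E⟩ = Σ EᵢPᵢ = 0.283265 ε.
S/k_B = ln Z + ⟨E⟩/kT = ln(1.16500) + 0.283265/1.11 = 0.152721 + 0.255194 = 0.4079.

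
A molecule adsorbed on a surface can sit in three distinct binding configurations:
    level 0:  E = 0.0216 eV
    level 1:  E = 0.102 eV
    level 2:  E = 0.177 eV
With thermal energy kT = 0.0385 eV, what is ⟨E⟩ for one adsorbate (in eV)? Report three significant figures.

0.0327 eV

Eᵢ/kT = 0.56104, 2.6494, 4.5974.
Z = Σ e^(−Eᵢ/kT) = e^(−0.56104) + e^(−2.6494) + e^(−4.5974) = 0.57062 + 0.070694 + 0.010078 = 0.65139.
⟨E⟩ = Σ Eᵢ e^(−Eᵢ/kT) / Z = (0.0216·0.57062 + 0.102·0.070694 + 0.177·0.010078) / 0.65139 = 0.0327 eV.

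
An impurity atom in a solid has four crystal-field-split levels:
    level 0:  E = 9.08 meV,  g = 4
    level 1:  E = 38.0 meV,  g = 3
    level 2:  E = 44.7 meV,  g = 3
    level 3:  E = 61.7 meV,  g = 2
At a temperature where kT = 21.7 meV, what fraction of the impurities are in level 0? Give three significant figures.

0.721

Eᵢ/kT = 0.41843, 1.7512, 2.0599, 2.8433.
Z = Σ gᵢe^(−Eᵢ/kT) = 4·e^(−0.41843) + 3·e^(−1.7512) + 3·e^(−2.0599) + 2·e^(−2.8433) = 2.6323 + 0.52070 + 0.38240 + 0.11647 = 3.6519.
P₀ = g₀ e^(−E₀/kT) / Z = 2.6323/3.6519 = 0.721.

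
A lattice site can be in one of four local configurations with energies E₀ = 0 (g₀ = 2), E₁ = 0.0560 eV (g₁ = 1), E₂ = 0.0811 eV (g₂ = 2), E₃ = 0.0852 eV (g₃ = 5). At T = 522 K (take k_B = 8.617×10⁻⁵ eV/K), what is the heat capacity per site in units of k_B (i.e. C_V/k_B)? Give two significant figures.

k_BT = 8.617×10⁻⁵ × 522 K = 0.04498 eV.
Eᵢ/kT = 0, 1.245, 1.803, 1.894.
Z = Σ gᵢe^(−Eᵢ/kT) = 2·e^(−0) + 1·e^(−1.245) + 2·e^(−1.803) + 5·e^(−1.894) = 2.000 + 0.2879 + 0.3296 + 0.7523 = 3.370.
⟨E⟩ = 0.03174 eV, ⟨E²⟩ = 0.002532 eV².
C_V/k_B = (⟨E²⟩ − ⟨E⟩²)/(kT)² = (0.002532 − 0.001007)/0.002023 = 0.75.

0.75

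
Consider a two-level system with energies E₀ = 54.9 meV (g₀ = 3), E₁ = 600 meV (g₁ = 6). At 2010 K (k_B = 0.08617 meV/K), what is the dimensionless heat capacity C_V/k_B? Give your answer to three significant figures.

0.722

k_BT = 0.08617 × 2010 K = 173.20 meV.
Eᵢ/kT = 0.31697, 3.4642.
Z = Σ gᵢe^(−Eᵢ/kT) = 3·e^(−0.31697) + 6·e^(−3.4642) = 2.1851 + 0.18779 = 2.3729.
⟨E⟩ = 98.039 meV, ⟨E²⟩ = 31266 meV².
C_V/k_B = (⟨E²⟩ − ⟨E⟩²)/(kT)² = (31266 − 9611.6)/29998 = 0.722.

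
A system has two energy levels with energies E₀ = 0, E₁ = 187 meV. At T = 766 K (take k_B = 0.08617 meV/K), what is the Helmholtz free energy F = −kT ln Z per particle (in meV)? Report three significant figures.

-3.77 meV

k_BT = 0.08617 × 766 K = 66.006 meV.
Eᵢ/kT = 0, 2.8331.
Z = Σ e^(−Eᵢ/kT) = e^(−0) + e^(−2.8331) = 1.0000 + 0.058830 = 1.0588.
F = −kT ln Z = −66.006 × ln(1.0588) = −66.006 × 0.057136 = -3.77 meV.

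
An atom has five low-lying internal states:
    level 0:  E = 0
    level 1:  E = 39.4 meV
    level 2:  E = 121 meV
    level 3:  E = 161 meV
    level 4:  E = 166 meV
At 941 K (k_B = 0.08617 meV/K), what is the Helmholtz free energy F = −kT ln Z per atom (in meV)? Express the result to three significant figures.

-60.4 meV

k_BT = 0.08617 × 941 K = 81.086 meV.
Eᵢ/kT = 0, 0.48590, 1.4922, 1.9855, 2.0472.
Z = Σ e^(−Eᵢ/kT) = e^(−0) + e^(−0.48590) + e^(−1.4922) + e^(−1.9855) + e^(−2.0472) = 1.0000 + 0.61514 + 0.22488 + 0.13731 + 0.12910 = 2.1064.
F = −kT ln Z = −81.086 × ln(2.1064) = −81.086 × 0.74498 = -60.4 meV.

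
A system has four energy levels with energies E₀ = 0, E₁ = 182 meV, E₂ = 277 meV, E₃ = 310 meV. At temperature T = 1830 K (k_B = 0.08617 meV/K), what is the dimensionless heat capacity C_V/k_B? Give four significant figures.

k_BT = 0.08617 × 1830 K = 157.691 meV.
Eᵢ/kT = 0, 1.15416, 1.75660, 1.96587.
Z = Σ e^(−Eᵢ/kT) = e^(−0) + e^(−1.15416) + e^(−1.75660) + e^(−1.96587) = 1.00000 + 0.315322 + 0.172631 + 0.140034 = 1.62799.
⟨E⟩ = 91.2892 meV, ⟨E²⟩ = 22818.2 meV².
C_V/k_B = (⟨E²⟩ − ⟨E⟩²)/(kT)² = (22818.2 − 8333.72)/24866.5 = 0.5825.

0.5825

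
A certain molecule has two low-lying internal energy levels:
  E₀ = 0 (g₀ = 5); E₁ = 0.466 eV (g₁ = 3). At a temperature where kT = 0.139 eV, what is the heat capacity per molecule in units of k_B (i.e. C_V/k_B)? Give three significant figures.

0.226

Eᵢ/kT = 0, 3.3525.
Z = Σ gᵢe^(−Eᵢ/kT) = 5·e^(−0) + 3·e^(−3.3525) = 5.0000 + 0.10499 = 5.1050.
⟨E⟩ = 0.0095838 eV, ⟨E²⟩ = 0.0044661 eV².
C_V/k_B = (⟨E²⟩ − ⟨E⟩²)/(kT)² = (0.0044661 − 0.000091849)/0.019321 = 0.226.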